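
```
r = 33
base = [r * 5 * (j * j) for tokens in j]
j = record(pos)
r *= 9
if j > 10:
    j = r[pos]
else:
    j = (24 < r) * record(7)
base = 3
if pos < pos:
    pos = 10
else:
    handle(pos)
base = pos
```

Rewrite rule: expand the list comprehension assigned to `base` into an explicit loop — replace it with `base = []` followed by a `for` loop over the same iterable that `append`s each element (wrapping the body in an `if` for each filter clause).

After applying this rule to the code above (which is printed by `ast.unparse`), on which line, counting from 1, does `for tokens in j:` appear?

3

Transformed code:
r = 33
base = []
for tokens in j:
    base.append(r * 5 * (j * j))
j = record(pos)
r *= 9
if j > 10:
    j = r[pos]
else:
    j = (24 < r) * record(7)
base = 3
if pos < pos:
    pos = 10
else:
    handle(pos)
base = pos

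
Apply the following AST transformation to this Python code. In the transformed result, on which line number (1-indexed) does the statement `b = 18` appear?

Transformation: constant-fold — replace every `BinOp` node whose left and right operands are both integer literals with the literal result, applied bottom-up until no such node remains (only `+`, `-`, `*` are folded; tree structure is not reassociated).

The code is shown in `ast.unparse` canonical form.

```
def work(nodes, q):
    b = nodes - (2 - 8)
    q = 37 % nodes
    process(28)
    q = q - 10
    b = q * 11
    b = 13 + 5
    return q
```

7

Transformed code:
def work(nodes, q):
    b = nodes - -6
    q = 37 % nodes
    process(28)
    q = q - 10
    b = q * 11
    b = 18
    return q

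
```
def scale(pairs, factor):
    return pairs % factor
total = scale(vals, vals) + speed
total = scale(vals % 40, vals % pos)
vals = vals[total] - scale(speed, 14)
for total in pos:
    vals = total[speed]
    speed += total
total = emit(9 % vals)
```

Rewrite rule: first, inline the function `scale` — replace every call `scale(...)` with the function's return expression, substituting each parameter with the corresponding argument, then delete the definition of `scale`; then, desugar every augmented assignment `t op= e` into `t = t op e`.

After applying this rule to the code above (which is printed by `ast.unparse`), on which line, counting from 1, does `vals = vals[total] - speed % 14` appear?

3

Transformed code:
total = vals % vals + speed
total = vals % 40 % (vals % pos)
vals = vals[total] - speed % 14
for total in pos:
    vals = total[speed]
    speed = speed + total
total = emit(9 % vals)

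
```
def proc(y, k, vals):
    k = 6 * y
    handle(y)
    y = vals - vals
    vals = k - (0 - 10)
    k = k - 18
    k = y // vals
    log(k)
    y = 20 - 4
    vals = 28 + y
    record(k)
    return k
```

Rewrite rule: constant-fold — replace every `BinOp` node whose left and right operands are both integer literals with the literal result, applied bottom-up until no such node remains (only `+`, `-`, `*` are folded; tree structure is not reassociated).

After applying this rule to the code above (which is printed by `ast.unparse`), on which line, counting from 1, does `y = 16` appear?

Transformed code:
def proc(y, k, vals):
    k = 6 * y
    handle(y)
    y = vals - vals
    vals = k - -10
    k = k - 18
    k = y // vals
    log(k)
    y = 16
    vals = 28 + y
    record(k)
    return k

9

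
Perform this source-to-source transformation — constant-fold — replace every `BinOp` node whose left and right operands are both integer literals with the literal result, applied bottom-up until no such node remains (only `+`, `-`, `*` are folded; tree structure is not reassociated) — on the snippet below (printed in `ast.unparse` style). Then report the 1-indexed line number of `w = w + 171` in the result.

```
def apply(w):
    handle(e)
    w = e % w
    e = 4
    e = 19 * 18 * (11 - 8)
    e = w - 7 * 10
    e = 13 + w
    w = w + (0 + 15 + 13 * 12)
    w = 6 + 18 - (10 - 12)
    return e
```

Transformed code:
def apply(w):
    handle(e)
    w = e % w
    e = 4
    e = 1026
    e = w - 70
    e = 13 + w
    w = w + 171
    w = 26
    return e

8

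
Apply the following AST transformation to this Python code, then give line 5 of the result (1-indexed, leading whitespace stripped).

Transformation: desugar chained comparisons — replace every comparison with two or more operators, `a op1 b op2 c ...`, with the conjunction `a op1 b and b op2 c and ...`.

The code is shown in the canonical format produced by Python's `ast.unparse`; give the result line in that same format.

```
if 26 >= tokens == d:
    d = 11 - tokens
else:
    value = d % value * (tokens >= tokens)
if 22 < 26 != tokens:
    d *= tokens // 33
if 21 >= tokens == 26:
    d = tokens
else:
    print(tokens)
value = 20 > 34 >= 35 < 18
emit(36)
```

if 22 < 26 and 26 != tokens:

Transformed code:
if 26 >= tokens and tokens == d:
    d = 11 - tokens
else:
    value = d % value * (tokens >= tokens)
if 22 < 26 and 26 != tokens:
    d *= tokens // 33
if 21 >= tokens and tokens == 26:
    d = tokens
else:
    print(tokens)
value = 20 > 34 and 34 >= 35 and (35 < 18)
emit(36)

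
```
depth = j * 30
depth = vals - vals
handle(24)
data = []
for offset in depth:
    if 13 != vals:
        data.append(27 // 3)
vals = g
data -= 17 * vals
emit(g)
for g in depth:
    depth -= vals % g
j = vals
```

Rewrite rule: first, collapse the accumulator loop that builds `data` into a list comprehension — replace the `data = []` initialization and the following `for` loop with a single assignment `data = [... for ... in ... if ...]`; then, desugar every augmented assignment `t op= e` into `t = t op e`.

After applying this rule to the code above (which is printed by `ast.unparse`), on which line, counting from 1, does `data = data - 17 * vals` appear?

6

Transformed code:
depth = j * 30
depth = vals - vals
handle(24)
data = [27 // 3 for offset in depth if 13 != vals]
vals = g
data = data - 17 * vals
emit(g)
for g in depth:
    depth = depth - vals % g
j = vals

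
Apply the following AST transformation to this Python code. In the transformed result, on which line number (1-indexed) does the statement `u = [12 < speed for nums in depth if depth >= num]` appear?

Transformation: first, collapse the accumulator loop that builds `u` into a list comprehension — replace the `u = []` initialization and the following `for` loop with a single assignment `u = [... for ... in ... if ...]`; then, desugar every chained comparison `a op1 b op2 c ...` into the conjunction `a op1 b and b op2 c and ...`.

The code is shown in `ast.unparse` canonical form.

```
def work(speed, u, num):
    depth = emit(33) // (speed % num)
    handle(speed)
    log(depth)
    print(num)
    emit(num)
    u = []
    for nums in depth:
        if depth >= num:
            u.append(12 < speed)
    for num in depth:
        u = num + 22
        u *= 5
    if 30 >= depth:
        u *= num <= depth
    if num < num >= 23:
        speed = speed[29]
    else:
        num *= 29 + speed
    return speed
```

Transformed code:
def work(speed, u, num):
    depth = emit(33) // (speed % num)
    handle(speed)
    log(depth)
    print(num)
    emit(num)
    u = [12 < speed for nums in depth if depth >= num]
    for num in depth:
        u = num + 22
        u *= 5
    if 30 >= depth:
        u *= num <= depth
    if num < num and num >= 23:
        speed = speed[29]
    else:
        num *= 29 + speed
    return speed

7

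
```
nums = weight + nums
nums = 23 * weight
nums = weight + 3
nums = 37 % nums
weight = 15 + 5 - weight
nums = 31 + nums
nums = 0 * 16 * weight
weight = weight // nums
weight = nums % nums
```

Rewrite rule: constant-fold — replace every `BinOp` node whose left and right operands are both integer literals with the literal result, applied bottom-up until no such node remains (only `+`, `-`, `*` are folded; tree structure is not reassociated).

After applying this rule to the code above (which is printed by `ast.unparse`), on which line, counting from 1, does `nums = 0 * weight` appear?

Transformed code:
nums = weight + nums
nums = 23 * weight
nums = weight + 3
nums = 37 % nums
weight = 20 - weight
nums = 31 + nums
nums = 0 * weight
weight = weight // nums
weight = nums % nums

7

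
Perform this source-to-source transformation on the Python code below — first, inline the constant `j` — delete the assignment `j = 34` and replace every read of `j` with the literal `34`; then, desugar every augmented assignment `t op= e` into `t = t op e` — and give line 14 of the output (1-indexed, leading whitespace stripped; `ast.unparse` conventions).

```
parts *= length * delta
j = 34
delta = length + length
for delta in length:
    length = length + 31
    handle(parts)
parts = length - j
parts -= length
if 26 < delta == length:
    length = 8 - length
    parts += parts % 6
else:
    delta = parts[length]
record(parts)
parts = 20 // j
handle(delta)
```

Transformed code:
parts = parts * (length * delta)
delta = length + length
for delta in length:
    length = length + 31
    handle(parts)
parts = length - 34
parts = parts - length
if 26 < delta == length:
    length = 8 - length
    parts = parts + parts % 6
else:
    delta = parts[length]
record(parts)
parts = 20 // 34
handle(delta)

parts = 20 // 34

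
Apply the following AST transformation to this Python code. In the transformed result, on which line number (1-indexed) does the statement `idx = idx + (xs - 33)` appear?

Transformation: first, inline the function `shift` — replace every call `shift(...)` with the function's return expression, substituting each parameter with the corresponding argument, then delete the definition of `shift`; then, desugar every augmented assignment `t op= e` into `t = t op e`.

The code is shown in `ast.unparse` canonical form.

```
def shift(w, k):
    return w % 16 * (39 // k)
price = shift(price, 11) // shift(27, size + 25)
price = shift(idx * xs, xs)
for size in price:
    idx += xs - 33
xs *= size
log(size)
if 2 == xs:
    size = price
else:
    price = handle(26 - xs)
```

Transformed code:
price = price % 16 * (39 // 11) // (27 % 16 * (39 // (size + 25)))
price = idx * xs % 16 * (39 // xs)
for size in price:
    idx = idx + (xs - 33)
xs = xs * size
log(size)
if 2 == xs:
    size = price
else:
    price = handle(26 - xs)

4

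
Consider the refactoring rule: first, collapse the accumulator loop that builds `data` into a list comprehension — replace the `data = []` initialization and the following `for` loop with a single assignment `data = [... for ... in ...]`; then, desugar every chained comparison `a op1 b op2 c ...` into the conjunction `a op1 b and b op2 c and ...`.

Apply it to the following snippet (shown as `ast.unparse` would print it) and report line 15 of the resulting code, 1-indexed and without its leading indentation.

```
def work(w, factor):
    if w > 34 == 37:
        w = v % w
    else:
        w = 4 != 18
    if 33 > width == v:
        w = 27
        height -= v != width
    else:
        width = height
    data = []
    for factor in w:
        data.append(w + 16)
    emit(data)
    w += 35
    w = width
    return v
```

Transformed code:
def work(w, factor):
    if w > 34 and 34 == 37:
        w = v % w
    else:
        w = 4 != 18
    if 33 > width and width == v:
        w = 27
        height -= v != width
    else:
        width = height
    data = [w + 16 for factor in w]
    emit(data)
    w += 35
    w = width
    return v

return v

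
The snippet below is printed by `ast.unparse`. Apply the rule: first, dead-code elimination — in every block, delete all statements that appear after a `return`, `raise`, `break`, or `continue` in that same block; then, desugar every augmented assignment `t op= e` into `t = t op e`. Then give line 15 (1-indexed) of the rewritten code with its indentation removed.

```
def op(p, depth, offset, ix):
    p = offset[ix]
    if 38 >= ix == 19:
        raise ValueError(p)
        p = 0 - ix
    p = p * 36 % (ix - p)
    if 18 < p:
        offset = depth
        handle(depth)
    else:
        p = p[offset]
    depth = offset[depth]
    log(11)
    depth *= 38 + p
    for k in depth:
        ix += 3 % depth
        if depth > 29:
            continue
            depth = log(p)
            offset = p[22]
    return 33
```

ix = ix + 3 % depth

Transformed code:
def op(p, depth, offset, ix):
    p = offset[ix]
    if 38 >= ix == 19:
        raise ValueError(p)
    p = p * 36 % (ix - p)
    if 18 < p:
        offset = depth
        handle(depth)
    else:
        p = p[offset]
    depth = offset[depth]
    log(11)
    depth = depth * (38 + p)
    for k in depth:
        ix = ix + 3 % depth
        if depth > 29:
            continue
    return 33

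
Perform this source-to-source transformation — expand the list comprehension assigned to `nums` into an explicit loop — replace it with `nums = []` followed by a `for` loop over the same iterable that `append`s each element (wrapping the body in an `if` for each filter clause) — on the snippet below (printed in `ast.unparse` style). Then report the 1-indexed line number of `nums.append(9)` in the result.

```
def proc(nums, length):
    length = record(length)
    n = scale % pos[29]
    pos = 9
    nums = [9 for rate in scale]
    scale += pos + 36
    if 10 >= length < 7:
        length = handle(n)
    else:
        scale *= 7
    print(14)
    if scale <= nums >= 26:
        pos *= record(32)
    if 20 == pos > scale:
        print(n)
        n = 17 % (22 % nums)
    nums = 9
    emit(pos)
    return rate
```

Transformed code:
def proc(nums, length):
    length = record(length)
    n = scale % pos[29]
    pos = 9
    nums = []
    for rate in scale:
        nums.append(9)
    scale += pos + 36
    if 10 >= length < 7:
        length = handle(n)
    else:
        scale *= 7
    print(14)
    if scale <= nums >= 26:
        pos *= record(32)
    if 20 == pos > scale:
        print(n)
        n = 17 % (22 % nums)
    nums = 9
    emit(pos)
    return rate

7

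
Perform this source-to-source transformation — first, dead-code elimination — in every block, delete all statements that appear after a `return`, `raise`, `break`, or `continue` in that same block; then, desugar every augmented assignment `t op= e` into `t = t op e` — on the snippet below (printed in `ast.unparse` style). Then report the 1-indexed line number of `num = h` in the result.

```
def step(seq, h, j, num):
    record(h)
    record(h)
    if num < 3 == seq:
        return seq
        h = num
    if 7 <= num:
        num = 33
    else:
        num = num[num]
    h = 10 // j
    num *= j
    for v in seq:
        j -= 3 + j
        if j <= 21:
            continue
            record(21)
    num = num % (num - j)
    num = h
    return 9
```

Transformed code:
def step(seq, h, j, num):
    record(h)
    record(h)
    if num < 3 == seq:
        return seq
    if 7 <= num:
        num = 33
    else:
        num = num[num]
    h = 10 // j
    num = num * j
    for v in seq:
        j = j - (3 + j)
        if j <= 21:
            continue
    num = num % (num - j)
    num = h
    return 9

17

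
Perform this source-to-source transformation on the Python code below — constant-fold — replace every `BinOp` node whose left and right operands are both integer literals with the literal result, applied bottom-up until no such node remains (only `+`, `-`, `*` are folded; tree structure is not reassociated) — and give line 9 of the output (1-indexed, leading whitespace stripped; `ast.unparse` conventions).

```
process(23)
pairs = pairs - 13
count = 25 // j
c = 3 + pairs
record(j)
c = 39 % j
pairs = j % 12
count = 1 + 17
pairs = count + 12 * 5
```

Transformed code:
process(23)
pairs = pairs - 13
count = 25 // j
c = 3 + pairs
record(j)
c = 39 % j
pairs = j % 12
count = 18
pairs = count + 60

pairs = count + 60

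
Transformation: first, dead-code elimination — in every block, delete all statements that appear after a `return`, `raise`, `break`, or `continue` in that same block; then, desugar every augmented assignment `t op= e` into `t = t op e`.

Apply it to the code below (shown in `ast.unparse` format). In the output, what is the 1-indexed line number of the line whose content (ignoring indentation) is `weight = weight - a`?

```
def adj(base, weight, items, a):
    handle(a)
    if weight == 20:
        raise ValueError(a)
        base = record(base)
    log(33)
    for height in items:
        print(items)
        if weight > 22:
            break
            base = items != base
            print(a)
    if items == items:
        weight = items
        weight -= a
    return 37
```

Transformed code:
def adj(base, weight, items, a):
    handle(a)
    if weight == 20:
        raise ValueError(a)
    log(33)
    for height in items:
        print(items)
        if weight > 22:
            break
    if items == items:
        weight = items
        weight = weight - a
    return 37

12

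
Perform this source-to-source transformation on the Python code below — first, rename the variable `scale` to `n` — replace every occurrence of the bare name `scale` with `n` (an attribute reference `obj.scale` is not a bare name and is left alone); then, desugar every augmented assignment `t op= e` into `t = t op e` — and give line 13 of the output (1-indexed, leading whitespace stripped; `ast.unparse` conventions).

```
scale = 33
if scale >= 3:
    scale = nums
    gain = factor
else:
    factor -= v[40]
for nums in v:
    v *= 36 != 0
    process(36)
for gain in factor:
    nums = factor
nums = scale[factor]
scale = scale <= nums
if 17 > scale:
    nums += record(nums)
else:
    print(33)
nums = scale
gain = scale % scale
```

n = n <= nums

Transformed code:
n = 33
if n >= 3:
    n = nums
    gain = factor
else:
    factor = factor - v[40]
for nums in v:
    v = v * (36 != 0)
    process(36)
for gain in factor:
    nums = factor
nums = n[factor]
n = n <= nums
if 17 > n:
    nums = nums + record(nums)
else:
    print(33)
nums = n
gain = n % n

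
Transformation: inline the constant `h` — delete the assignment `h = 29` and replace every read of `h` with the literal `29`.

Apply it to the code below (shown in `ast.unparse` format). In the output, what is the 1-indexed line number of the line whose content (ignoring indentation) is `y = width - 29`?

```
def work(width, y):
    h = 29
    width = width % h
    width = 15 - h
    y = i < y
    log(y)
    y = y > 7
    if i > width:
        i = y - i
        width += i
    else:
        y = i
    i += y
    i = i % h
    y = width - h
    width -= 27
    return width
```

14

Transformed code:
def work(width, y):
    width = width % 29
    width = 15 - 29
    y = i < y
    log(y)
    y = y > 7
    if i > width:
        i = y - i
        width += i
    else:
        y = i
    i += y
    i = i % 29
    y = width - 29
    width -= 27
    return width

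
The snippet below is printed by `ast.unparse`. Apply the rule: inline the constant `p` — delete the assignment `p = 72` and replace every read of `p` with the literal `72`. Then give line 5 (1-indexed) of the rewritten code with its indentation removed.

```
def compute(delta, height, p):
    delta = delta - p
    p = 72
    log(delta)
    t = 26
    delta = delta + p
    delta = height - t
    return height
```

delta = delta + 72

Transformed code:
def compute(delta, height, p):
    delta = delta - 72
    log(delta)
    t = 26
    delta = delta + 72
    delta = height - t
    return height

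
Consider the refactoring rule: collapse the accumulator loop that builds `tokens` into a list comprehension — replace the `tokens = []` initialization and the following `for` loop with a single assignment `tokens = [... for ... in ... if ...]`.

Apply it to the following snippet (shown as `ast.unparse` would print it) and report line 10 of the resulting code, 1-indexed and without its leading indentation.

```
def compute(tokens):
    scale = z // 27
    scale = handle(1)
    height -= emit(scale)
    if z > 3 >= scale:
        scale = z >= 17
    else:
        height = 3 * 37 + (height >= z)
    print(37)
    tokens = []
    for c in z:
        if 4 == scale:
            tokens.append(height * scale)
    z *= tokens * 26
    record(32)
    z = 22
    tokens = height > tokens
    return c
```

Transformed code:
def compute(tokens):
    scale = z // 27
    scale = handle(1)
    height -= emit(scale)
    if z > 3 >= scale:
        scale = z >= 17
    else:
        height = 3 * 37 + (height >= z)
    print(37)
    tokens = [height * scale for c in z if 4 == scale]
    z *= tokens * 26
    record(32)
    z = 22
    tokens = height > tokens
    return c

tokens = [height * scale for c in z if 4 == scale]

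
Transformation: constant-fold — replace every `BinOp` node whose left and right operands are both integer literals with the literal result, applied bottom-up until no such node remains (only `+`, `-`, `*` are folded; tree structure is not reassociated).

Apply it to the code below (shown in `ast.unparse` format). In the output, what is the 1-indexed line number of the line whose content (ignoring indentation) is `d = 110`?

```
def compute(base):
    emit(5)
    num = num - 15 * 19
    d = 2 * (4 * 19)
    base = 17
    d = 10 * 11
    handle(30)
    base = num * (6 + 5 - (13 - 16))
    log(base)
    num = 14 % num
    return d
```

6

Transformed code:
def compute(base):
    emit(5)
    num = num - 285
    d = 152
    base = 17
    d = 110
    handle(30)
    base = num * 14
    log(base)
    num = 14 % num
    return d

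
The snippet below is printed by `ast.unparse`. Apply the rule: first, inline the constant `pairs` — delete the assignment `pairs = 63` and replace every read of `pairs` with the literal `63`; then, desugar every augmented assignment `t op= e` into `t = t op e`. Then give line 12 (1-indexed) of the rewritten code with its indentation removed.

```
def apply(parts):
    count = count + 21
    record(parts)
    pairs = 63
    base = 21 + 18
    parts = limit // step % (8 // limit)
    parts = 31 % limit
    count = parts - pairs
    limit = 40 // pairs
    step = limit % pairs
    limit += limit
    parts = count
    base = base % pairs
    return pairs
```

Transformed code:
def apply(parts):
    count = count + 21
    record(parts)
    base = 21 + 18
    parts = limit // step % (8 // limit)
    parts = 31 % limit
    count = parts - 63
    limit = 40 // 63
    step = limit % 63
    limit = limit + limit
    parts = count
    base = base % 63
    return 63

base = base % 63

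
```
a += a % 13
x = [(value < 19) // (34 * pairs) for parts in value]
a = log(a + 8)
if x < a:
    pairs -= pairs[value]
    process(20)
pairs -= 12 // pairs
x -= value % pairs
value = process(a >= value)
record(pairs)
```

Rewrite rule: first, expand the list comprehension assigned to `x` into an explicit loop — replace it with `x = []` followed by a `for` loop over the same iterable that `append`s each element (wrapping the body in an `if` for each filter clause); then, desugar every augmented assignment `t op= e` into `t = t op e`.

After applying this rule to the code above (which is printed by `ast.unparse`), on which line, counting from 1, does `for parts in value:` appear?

3

Transformed code:
a = a + a % 13
x = []
for parts in value:
    x.append((value < 19) // (34 * pairs))
a = log(a + 8)
if x < a:
    pairs = pairs - pairs[value]
    process(20)
pairs = pairs - 12 // pairs
x = x - value % pairs
value = process(a >= value)
record(pairs)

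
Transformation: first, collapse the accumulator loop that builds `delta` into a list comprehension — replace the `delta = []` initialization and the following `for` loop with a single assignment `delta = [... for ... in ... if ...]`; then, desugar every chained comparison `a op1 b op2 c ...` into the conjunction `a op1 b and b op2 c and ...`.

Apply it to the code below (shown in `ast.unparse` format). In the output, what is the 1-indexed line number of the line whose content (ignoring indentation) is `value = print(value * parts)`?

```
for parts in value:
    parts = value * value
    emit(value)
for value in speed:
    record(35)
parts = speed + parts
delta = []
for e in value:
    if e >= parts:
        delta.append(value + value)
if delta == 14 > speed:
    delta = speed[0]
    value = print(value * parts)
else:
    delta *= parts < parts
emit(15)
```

10

Transformed code:
for parts in value:
    parts = value * value
    emit(value)
for value in speed:
    record(35)
parts = speed + parts
delta = [value + value for e in value if e >= parts]
if delta == 14 and 14 > speed:
    delta = speed[0]
    value = print(value * parts)
else:
    delta *= parts < parts
emit(15)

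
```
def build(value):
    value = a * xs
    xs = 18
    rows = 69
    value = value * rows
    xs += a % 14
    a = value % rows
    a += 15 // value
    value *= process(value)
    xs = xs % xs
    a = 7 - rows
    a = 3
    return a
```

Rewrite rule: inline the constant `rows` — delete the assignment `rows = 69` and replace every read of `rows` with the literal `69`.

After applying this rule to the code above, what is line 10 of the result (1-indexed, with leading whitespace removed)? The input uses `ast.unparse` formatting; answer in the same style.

Transformed code:
def build(value):
    value = a * xs
    xs = 18
    value = value * 69
    xs += a % 14
    a = value % 69
    a += 15 // value
    value *= process(value)
    xs = xs % xs
    a = 7 - 69
    a = 3
    return a

a = 7 - 69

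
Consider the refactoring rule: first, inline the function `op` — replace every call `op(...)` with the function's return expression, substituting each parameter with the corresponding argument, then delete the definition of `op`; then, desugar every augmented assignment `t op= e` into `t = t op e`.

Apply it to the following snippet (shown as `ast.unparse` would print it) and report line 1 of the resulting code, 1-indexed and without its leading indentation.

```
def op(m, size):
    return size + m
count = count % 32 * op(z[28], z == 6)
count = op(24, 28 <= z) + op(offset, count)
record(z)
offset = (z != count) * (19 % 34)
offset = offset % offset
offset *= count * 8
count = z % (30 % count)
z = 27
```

Transformed code:
count = count % 32 * ((z == 6) + z[28])
count = (28 <= z) + 24 + (count + offset)
record(z)
offset = (z != count) * (19 % 34)
offset = offset % offset
offset = offset * (count * 8)
count = z % (30 % count)
z = 27

count = count % 32 * ((z == 6) + z[28])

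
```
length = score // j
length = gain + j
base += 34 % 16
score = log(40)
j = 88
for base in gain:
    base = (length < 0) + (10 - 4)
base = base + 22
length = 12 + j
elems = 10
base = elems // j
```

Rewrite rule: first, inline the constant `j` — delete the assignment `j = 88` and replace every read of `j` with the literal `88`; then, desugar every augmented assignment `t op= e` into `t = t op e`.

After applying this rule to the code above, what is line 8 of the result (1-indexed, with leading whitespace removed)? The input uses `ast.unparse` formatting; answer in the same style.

Transformed code:
length = score // 88
length = gain + 88
base = base + 34 % 16
score = log(40)
for base in gain:
    base = (length < 0) + (10 - 4)
base = base + 22
length = 12 + 88
elems = 10
base = elems // 88

length = 12 + 88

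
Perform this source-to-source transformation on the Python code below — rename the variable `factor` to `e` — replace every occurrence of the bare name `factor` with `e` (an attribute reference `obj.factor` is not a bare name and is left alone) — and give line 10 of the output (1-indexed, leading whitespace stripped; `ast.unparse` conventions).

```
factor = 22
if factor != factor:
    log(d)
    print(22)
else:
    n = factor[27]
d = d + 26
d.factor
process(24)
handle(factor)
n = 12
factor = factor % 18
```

handle(e)

Transformed code:
e = 22
if e != e:
    log(d)
    print(22)
else:
    n = e[27]
d = d + 26
d.factor
process(24)
handle(e)
n = 12
e = e % 18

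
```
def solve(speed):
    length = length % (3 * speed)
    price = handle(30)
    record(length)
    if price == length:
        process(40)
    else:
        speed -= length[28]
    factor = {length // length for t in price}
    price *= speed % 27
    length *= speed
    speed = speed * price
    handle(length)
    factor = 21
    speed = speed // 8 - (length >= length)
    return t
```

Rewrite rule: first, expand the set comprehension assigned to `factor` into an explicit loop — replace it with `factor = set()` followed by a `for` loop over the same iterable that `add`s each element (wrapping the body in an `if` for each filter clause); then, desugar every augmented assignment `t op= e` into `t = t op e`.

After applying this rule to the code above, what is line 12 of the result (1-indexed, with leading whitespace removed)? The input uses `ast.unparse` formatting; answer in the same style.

Transformed code:
def solve(speed):
    length = length % (3 * speed)
    price = handle(30)
    record(length)
    if price == length:
        process(40)
    else:
        speed = speed - length[28]
    factor = set()
    for t in price:
        factor.add(length // length)
    price = price * (speed % 27)
    length = length * speed
    speed = speed * price
    handle(length)
    factor = 21
    speed = speed // 8 - (length >= length)
    return t

price = price * (speed % 27)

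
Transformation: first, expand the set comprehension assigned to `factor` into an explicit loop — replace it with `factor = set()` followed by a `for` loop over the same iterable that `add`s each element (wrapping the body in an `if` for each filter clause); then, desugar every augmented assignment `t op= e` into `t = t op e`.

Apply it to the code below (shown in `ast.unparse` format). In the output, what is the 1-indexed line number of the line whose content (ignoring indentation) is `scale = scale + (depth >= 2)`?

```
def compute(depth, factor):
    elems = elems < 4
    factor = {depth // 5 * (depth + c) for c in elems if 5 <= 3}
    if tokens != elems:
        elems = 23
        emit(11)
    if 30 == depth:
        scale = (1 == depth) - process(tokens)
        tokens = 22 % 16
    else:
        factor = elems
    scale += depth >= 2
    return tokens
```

15

Transformed code:
def compute(depth, factor):
    elems = elems < 4
    factor = set()
    for c in elems:
        if 5 <= 3:
            factor.add(depth // 5 * (depth + c))
    if tokens != elems:
        elems = 23
        emit(11)
    if 30 == depth:
        scale = (1 == depth) - process(tokens)
        tokens = 22 % 16
    else:
        factor = elems
    scale = scale + (depth >= 2)
    return tokens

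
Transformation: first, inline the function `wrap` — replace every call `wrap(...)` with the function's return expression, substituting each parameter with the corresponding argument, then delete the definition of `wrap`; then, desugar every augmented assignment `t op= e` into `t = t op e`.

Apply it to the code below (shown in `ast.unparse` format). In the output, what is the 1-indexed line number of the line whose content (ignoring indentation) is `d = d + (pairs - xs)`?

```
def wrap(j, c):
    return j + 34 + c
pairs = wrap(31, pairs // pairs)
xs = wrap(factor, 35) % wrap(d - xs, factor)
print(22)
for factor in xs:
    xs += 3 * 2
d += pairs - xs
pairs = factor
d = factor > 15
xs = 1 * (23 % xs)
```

Transformed code:
pairs = 31 + 34 + pairs // pairs
xs = (factor + 34 + 35) % (d - xs + 34 + factor)
print(22)
for factor in xs:
    xs = xs + 3 * 2
d = d + (pairs - xs)
pairs = factor
d = factor > 15
xs = 1 * (23 % xs)

6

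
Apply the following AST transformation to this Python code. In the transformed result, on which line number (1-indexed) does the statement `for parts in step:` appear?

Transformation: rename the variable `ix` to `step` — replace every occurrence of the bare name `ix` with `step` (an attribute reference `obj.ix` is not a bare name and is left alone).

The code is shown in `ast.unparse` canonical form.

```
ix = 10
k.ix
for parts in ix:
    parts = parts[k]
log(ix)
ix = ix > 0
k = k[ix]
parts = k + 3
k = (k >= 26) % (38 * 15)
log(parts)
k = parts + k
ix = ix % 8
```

3

Transformed code:
step = 10
k.ix
for parts in step:
    parts = parts[k]
log(step)
step = step > 0
k = k[step]
parts = k + 3
k = (k >= 26) % (38 * 15)
log(parts)
k = parts + k
step = step % 8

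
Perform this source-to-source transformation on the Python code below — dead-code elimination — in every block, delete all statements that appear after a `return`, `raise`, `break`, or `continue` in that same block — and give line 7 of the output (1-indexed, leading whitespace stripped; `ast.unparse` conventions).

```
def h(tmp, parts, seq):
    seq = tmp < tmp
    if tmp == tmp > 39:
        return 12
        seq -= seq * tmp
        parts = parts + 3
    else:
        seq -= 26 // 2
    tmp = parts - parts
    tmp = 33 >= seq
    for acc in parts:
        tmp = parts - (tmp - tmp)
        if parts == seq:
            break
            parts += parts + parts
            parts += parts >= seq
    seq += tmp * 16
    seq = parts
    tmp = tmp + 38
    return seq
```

Transformed code:
def h(tmp, parts, seq):
    seq = tmp < tmp
    if tmp == tmp > 39:
        return 12
    else:
        seq -= 26 // 2
    tmp = parts - parts
    tmp = 33 >= seq
    for acc in parts:
        tmp = parts - (tmp - tmp)
        if parts == seq:
            break
    seq += tmp * 16
    seq = parts
    tmp = tmp + 38
    return seq

tmp = parts - parts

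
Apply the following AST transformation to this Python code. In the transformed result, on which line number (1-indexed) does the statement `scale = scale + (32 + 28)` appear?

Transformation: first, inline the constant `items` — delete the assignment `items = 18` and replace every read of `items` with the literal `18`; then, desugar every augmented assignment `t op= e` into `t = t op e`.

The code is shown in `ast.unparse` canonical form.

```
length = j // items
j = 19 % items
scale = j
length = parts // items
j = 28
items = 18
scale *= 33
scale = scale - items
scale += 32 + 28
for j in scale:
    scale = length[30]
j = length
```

8

Transformed code:
length = j // 18
j = 19 % 18
scale = j
length = parts // 18
j = 28
scale = scale * 33
scale = scale - 18
scale = scale + (32 + 28)
for j in scale:
    scale = length[30]
j = length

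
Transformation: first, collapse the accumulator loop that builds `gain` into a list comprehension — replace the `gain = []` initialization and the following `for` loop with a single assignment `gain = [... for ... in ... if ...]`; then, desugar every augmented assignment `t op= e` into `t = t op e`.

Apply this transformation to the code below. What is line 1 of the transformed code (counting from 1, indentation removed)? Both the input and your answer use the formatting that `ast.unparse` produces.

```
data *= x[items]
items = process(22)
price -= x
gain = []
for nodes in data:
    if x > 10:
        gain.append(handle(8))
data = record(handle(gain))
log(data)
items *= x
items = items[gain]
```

Transformed code:
data = data * x[items]
items = process(22)
price = price - x
gain = [handle(8) for nodes in data if x > 10]
data = record(handle(gain))
log(data)
items = items * x
items = items[gain]

data = data * x[items]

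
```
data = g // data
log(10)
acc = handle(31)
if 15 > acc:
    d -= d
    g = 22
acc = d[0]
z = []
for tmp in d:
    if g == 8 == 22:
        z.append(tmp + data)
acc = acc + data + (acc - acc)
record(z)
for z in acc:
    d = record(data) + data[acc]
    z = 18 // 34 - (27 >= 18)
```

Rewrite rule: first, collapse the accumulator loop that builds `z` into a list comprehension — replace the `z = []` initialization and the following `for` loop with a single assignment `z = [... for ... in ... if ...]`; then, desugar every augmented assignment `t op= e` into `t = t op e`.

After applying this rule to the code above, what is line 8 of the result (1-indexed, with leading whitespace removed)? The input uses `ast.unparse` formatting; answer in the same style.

z = [tmp + data for tmp in d if g == 8 == 22]

Transformed code:
data = g // data
log(10)
acc = handle(31)
if 15 > acc:
    d = d - d
    g = 22
acc = d[0]
z = [tmp + data for tmp in d if g == 8 == 22]
acc = acc + data + (acc - acc)
record(z)
for z in acc:
    d = record(data) + data[acc]
    z = 18 // 34 - (27 >= 18)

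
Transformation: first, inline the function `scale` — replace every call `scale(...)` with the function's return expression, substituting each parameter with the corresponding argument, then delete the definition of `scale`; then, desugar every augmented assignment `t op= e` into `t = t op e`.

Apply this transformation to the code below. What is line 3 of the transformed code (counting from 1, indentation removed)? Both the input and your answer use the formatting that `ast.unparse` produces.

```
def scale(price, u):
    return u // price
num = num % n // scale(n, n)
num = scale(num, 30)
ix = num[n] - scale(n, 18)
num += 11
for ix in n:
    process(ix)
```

Transformed code:
num = num % n // (n // n)
num = 30 // num
ix = num[n] - 18 // n
num = num + 11
for ix in n:
    process(ix)

ix = num[n] - 18 // n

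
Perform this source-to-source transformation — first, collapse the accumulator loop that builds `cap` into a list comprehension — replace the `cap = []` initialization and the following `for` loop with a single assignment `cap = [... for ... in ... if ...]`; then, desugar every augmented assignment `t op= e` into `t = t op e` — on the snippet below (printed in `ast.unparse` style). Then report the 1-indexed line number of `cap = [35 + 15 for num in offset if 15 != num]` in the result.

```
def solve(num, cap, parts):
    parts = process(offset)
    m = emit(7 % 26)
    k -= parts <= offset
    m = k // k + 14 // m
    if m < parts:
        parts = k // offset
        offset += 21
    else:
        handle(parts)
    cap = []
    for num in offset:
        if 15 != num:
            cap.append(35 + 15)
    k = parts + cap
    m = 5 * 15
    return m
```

Transformed code:
def solve(num, cap, parts):
    parts = process(offset)
    m = emit(7 % 26)
    k = k - (parts <= offset)
    m = k // k + 14 // m
    if m < parts:
        parts = k // offset
        offset = offset + 21
    else:
        handle(parts)
    cap = [35 + 15 for num in offset if 15 != num]
    k = parts + cap
    m = 5 * 15
    return m

11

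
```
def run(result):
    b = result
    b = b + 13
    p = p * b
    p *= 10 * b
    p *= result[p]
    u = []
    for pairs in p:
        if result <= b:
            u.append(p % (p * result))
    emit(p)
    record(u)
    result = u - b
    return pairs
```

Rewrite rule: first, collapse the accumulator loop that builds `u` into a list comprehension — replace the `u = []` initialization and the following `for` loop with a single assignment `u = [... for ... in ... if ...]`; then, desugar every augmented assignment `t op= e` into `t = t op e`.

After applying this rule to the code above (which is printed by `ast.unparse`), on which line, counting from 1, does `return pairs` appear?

11

Transformed code:
def run(result):
    b = result
    b = b + 13
    p = p * b
    p = p * (10 * b)
    p = p * result[p]
    u = [p % (p * result) for pairs in p if result <= b]
    emit(p)
    record(u)
    result = u - b
    return pairs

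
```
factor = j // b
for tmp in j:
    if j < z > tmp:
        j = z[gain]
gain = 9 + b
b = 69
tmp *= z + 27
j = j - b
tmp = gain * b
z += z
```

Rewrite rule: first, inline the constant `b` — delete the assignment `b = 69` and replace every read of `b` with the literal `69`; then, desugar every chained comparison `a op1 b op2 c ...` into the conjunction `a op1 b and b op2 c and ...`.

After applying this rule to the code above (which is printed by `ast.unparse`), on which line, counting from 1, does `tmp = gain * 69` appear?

Transformed code:
factor = j // 69
for tmp in j:
    if j < z and z > tmp:
        j = z[gain]
gain = 9 + 69
tmp *= z + 27
j = j - 69
tmp = gain * 69
z += z

8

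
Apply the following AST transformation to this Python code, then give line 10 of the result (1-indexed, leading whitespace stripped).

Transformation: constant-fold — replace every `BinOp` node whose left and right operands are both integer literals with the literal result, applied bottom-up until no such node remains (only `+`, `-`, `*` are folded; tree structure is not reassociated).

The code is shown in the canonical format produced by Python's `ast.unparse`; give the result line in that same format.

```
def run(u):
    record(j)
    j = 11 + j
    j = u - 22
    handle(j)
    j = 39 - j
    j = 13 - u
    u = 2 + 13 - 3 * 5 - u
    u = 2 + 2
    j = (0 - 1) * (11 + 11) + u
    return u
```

j = -22 + u

Transformed code:
def run(u):
    record(j)
    j = 11 + j
    j = u - 22
    handle(j)
    j = 39 - j
    j = 13 - u
    u = 0 - u
    u = 4
    j = -22 + u
    return u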